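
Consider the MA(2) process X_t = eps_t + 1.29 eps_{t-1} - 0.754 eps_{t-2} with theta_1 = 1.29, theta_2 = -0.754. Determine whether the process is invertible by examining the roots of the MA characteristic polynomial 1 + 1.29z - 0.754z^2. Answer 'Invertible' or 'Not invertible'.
\text{Not invertible}

The MA(q) characteristic polynomial is P(z) = 1 + 1.29z - 0.754z^2.
Invertibility requires all roots to lie outside the unit circle, i.e. |z| > 1 for every root.
Set 1 + (1.29) z + (-0.754) z^2 = 0, i.e. a z^2 + b z + c = 0 with a = -0.754, b = 1.29, c = 1.
Discriminant D = b^2 - 4ac = (1.29)^2 - 4*(-0.754)*1 = 1.6641 - (-3.016) = 4.6801.
D >= 0, so the roots are real: z = (-b +/- sqrt(D)) / (2a) = (-1.29 +/- 2.163354) / (-1.508).
  z_1 = (-1.29 + 2.163354) / (-1.508) = -0.5791,   |z_1| = 0.5791.
  z_2 = (-1.29 - 2.163354) / (-1.508) = 2.29,   |z_2| = 2.29.
Moduli of all roots: 0.5791, 2.2900.
All moduli strictly greater than 1? No.
Verdict: Not invertible.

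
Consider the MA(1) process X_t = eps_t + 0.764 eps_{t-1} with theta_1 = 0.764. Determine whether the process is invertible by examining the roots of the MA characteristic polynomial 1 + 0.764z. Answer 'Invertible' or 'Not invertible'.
\text{Invertible}

The MA(q) characteristic polynomial is P(z) = 1 + 0.764z.
Invertibility requires all roots to lie outside the unit circle, i.e. |z| > 1 for every root.
This is linear in z: 1 + (0.764) z = 0  =>  z = -1/(0.764) = -1.308901,  |z| = 1.308901.
Moduli of all roots: 1.3089.
All moduli strictly greater than 1? Yes.
Verdict: Invertible.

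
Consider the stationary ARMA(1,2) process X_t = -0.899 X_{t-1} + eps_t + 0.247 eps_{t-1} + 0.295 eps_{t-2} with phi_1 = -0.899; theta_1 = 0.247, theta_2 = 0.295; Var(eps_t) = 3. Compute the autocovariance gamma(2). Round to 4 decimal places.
\gamma(2) = 14.0079

Multiply the model equation by X_{t-k} and take expectations. With theta_0 = psi_0 = 1 and psi_j the MA(infinity) weights, this gives
  gamma(k) - sum_i phi_i gamma(k-i) = c_k,
  c_k = sigma^2 * sum_{j=k..q} theta_j psi_{j-k}   (c_k = 0 for k > q),
using gamma(-m) = gamma(m).
psi-weights needed (psi_j = theta_j + sum_i phi_i psi_{j-i}):
  psi_1 = theta_1 + phi_1 = 0.247 + (-0.899) = -0.652
  psi_2 = theta_2 + phi_1 psi_1 = 0.295 + (-0.899)(-0.652) = 0.881148
Right-hand sides:
  c_0 = sigma^2 (1 + theta_1 psi_1 + theta_2 psi_2) = 3 * (1 + (0.247)(-0.652) + (0.295)(0.881148)) = 3 * 1.098895 = 3.296684
  c_1 = sigma^2 (theta_1 + theta_2 psi_1) = 3 * (0.247 + (0.295)(-0.652)) = 0.16398
  c_2 = sigma^2 theta_2 = 3 * (0.295) = 0.885
Equations for k = 0 and k = 1 (AR order 1):
  gamma(0) = phi_1 gamma(1) + c_0
  gamma(1) = phi_1 gamma(0) + c_1
Substituting the second into the first: gamma(0) (1 - phi_1^2) = c_0 + phi_1 c_1, so
  gamma(0) = (c_0 + phi_1 c_1) / (1 - phi_1^2) = (3.296684 + (-0.899)(0.16398)) / (1 - (-0.899)^2) = 3.149266 / 0.191799 = 16.419616.
  gamma(1) = phi_1 gamma(0) + c_1 = (-0.899)(16.419616) + (0.16398) = -14.597255.
For k = 2: gamma(2) = phi_1 gamma(1) + c_2
  = (-0.899)(-14.597255) + (0.885) = 14.007932.
Therefore gamma(2) = 14.0079 (to 4 decimal places).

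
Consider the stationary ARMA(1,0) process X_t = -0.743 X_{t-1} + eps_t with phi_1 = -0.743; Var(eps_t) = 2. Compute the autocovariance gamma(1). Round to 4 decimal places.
\gamma(1) = -3.3173

Multiply the model equation by X_{t-k} and take expectations. With theta_0 = psi_0 = 1 and psi_j the MA(infinity) weights, this gives
  gamma(k) - sum_i phi_i gamma(k-i) = c_k,
  c_k = sigma^2 * sum_{j=k..q} theta_j psi_{j-k}   (c_k = 0 for k > q),
using gamma(-m) = gamma(m).
Pure AR (q = 0): c_0 = sigma^2 = 2, c_k = 0 for k >= 1.
Equations for k = 0 and k = 1 (AR order 1):
  gamma(0) = phi_1 gamma(1) + c_0
  gamma(1) = phi_1 gamma(0) + c_1
Substituting the second into the first: gamma(0) (1 - phi_1^2) = c_0 + phi_1 c_1, so
  gamma(0) = c_0 / (1 - phi_1^2) = 2 / (1 - (-0.743)^2) = 2 / 0.447951 = 4.464774.
  gamma(1) = phi_1 gamma(0) = (-0.743)(4.464774) = -3.317327.
Therefore gamma(1) = -3.3173 (to 4 decimal places).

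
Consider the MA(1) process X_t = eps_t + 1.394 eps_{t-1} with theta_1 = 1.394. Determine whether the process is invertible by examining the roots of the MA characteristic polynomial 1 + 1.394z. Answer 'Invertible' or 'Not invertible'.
\text{Not invertible}

The MA(q) characteristic polynomial is P(z) = 1 + 1.394z.
Invertibility requires all roots to lie outside the unit circle, i.e. |z| > 1 for every root.
This is linear in z: 1 + (1.394) z = 0  =>  z = -1/(1.394) = -0.71736,  |z| = 0.71736.
Moduli of all roots: 0.7174.
All moduli strictly greater than 1? No.
Verdict: Not invertible.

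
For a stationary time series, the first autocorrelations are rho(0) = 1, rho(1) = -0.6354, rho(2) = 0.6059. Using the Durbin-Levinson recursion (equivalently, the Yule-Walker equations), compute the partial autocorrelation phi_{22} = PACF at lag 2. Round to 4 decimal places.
\phi_{22} = 0.3391

The PACF at lag k is phi_{kk}, the last component of the solution
to the Yule-Walker system G_k phi = r_k where
  (G_k)_{ij} = rho(|i - j|), (r_k)_i = rho(i), i,j = 1..k.
Equivalently, Durbin-Levinson gives phi_{kk} iteratively:
  phi_{11} = rho(1)
  phi_{kk} = [rho(k) - sum_{j=1..k-1} phi_{k-1,j} rho(k-j)]
            / [1 - sum_{j=1..k-1} phi_{k-1,j} rho(j)],
  phi_{k,j} = phi_{k-1,j} - phi_{kk} phi_{k-1,k-j},  j = 1..k-1.
Step k = 1:
  phi_11 = rho(1) = -0.6354.
Step k = 2:
  phi_22 = [rho(2) - phi_11 rho(1)] / [1 - phi_11 rho(1)] = [0.6059 - (-0.6354)(-0.6354)] / [1 - (-0.6354)(-0.6354)]
         = 0.20216684 / 0.59626684 = 0.3391.
Therefore phi_{22} = 0.3391.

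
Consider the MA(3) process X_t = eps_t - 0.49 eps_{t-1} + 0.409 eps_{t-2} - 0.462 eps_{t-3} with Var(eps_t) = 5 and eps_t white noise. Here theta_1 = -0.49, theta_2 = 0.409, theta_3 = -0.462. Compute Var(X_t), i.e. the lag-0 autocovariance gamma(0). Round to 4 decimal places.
\gamma(0) = 8.1041

For an MA(q) process X_t = eps_t + sum_i theta_i eps_{t-i} with
Var(eps_t) = sigma^2, the variance is
  gamma(0) = sigma^2 * (1 + sum_i theta_i^2).
  sum_i theta_i^2 = (-0.49)^2 + (0.409)^2 + (-0.462)^2 = 0.2401 + 0.167281 + 0.213444 = 0.620825.
  gamma(0) = 5 * (1 + 0.620825) = 5 * 1.620825 = 8.104125, which rounds to 8.1041.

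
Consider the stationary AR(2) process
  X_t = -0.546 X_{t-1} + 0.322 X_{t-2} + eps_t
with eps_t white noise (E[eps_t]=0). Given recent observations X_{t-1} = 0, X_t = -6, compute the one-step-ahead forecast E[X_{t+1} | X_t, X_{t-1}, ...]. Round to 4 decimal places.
E[X_{t+1} \mid \mathcal F_t] = 3.2760

For an AR(p) model X_t = c + sum_i phi_i X_{t-i} + eps_t, the
one-step-ahead conditional mean is
  E[X_{t+1} | X_t, ...] = c + sum_i phi_i X_{t+1-i}.
Substitute known values:
  E[X_{t+1} | ...] = (-0.546) * (-6) + (0.322) * (0)
                   = 3.2760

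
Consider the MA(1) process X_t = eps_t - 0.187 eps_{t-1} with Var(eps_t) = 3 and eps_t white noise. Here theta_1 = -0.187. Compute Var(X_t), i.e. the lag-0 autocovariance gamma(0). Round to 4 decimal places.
\gamma(0) = 3.1049

For an MA(q) process X_t = eps_t + sum_i theta_i eps_{t-i} with
Var(eps_t) = sigma^2, the variance is
  gamma(0) = sigma^2 * (1 + sum_i theta_i^2).
  sum_i theta_i^2 = (-0.187)^2 = 0.034969.
  gamma(0) = 3 * (1 + 0.034969) = 3 * 1.034969 = 3.104907, which rounds to 3.1049.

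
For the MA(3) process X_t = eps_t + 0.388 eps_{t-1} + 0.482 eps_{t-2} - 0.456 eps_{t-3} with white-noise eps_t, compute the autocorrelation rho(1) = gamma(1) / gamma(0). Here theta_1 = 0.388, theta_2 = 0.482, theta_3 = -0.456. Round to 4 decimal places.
\rho(1) = 0.2233

For an MA(q) process with theta_0 = 1, the autocovariance is
  gamma(k) = sigma^2 * sum_{i=0..q-k} theta_i * theta_{i+k},
and rho(k) = gamma(k) / gamma(0). Sigma^2 cancels.
  numerator   = (1)*(0.388) + (0.388)*(0.482) + (0.482)*(-0.456) = 0.355224.
  denominator = (1)^2 + (0.388)^2 + (0.482)^2 + (-0.456)^2 = 1.590804.
  rho(1) = 0.355224 / 1.590804 = 0.2233.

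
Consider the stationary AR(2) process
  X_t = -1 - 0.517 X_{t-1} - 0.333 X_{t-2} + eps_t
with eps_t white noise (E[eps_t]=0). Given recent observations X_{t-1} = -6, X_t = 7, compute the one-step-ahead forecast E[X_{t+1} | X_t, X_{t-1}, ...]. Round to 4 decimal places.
E[X_{t+1} \mid \mathcal F_t] = -2.6210

For an AR(p) model X_t = c + sum_i phi_i X_{t-i} + eps_t, the
one-step-ahead conditional mean is
  E[X_{t+1} | X_t, ...] = c + sum_i phi_i X_{t+1-i}.
Substitute known values:
  E[X_{t+1} | ...] = -1 + (-0.517) * (7) + (-0.333) * (-6)
                   = -2.6210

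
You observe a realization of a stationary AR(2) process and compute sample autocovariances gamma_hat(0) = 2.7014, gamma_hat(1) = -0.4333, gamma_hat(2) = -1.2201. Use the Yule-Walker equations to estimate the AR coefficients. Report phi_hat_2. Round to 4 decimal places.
\hat\phi_{2} = -0.4900

The Yule-Walker equations for an AR(p) process read, in matrix form,
  Gamma_p phi = r_p,   with   (Gamma_p)_{ij} = gamma(|i - j|),
                       (r_p)_i = gamma(i),   i,j = 1..p.
Substitute the sample gammas (Toeplitz matrix and right-hand side of size 2):
  Gamma_p = [[2.7014, -0.4333], [-0.4333, 2.7014]]
  r_p     = [-0.4333, -1.2201]
Written out:
  2.7014 phi_1 - 0.4333 phi_2 = -0.4333
  -0.4333 phi_1 + 2.7014 phi_2 = -1.2201
Solve by Cramer's rule:
  det = gamma(0)^2 - gamma(1)^2 = (2.7014)^2 - (-0.4333)^2 = 7.29756196 - 0.18774889 = 7.10981307
  phi_hat_1 = [gamma(1) gamma(0) - gamma(1) gamma(2)] / det = [(-0.4333)(2.7014) - (-0.4333)(-1.2201)] / 7.10981307 = -1.69918595 / 7.10981307 = -0.239
  phi_hat_2 = [gamma(0) gamma(2) - gamma(1)^2] / det = [(2.7014)(-1.2201) - (-0.4333)^2] / 7.10981307 = -3.48372703 / 7.10981307 = -0.49
So phi_hat = [-0.2390, -0.4900].
Therefore phi_hat_2 = -0.4900.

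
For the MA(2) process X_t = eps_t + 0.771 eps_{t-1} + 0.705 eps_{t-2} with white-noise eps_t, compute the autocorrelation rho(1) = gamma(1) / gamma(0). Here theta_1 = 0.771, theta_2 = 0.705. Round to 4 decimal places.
\rho(1) = 0.6285

For an MA(q) process with theta_0 = 1, the autocovariance is
  gamma(k) = sigma^2 * sum_{i=0..q-k} theta_i * theta_{i+k},
and rho(k) = gamma(k) / gamma(0). Sigma^2 cancels.
  numerator   = (1)*(0.771) + (0.771)*(0.705) = 1.314555.
  denominator = (1)^2 + (0.771)^2 + (0.705)^2 = 2.091466.
  rho(1) = 1.314555 / 2.091466 = 0.6285.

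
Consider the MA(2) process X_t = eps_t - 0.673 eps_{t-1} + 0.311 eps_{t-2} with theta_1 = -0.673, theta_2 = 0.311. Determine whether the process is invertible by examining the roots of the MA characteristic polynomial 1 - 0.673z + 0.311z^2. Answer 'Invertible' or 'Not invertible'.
\text{Invertible}

The MA(q) characteristic polynomial is P(z) = 1 - 0.673z + 0.311z^2.
Invertibility requires all roots to lie outside the unit circle, i.e. |z| > 1 for every root.
Set 1 + (-0.673) z + (0.311) z^2 = 0, i.e. a z^2 + b z + c = 0 with a = 0.311, b = -0.673, c = 1.
Discriminant D = b^2 - 4ac = (-0.673)^2 - 4*(0.311)*1 = 0.452929 - (1.244) = -0.791071.
D < 0, so the roots are the complex-conjugate pair z = (-b +/- i sqrt(-D)) / (2a) = 1.082 +/- 1.4299i.
For a conjugate pair |z|^2 = z * conj(z) = (product of roots) = c/a = 1/(0.311) = 3.215434, so |z| = sqrt(3.215434) = 1.7932 for both roots.
Moduli of all roots: 1.7932, 1.7932.
All moduli strictly greater than 1? Yes.
Verdict: Invertible.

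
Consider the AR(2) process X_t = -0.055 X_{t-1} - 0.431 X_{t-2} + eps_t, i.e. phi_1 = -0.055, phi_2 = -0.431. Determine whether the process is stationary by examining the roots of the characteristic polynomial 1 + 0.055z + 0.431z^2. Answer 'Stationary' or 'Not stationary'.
\text{Stationary}

The AR(p) characteristic polynomial is P(z) = 1 + 0.055z + 0.431z^2.
Stationarity requires all roots to lie outside the unit circle, i.e. |z| > 1 for every root.
Set 1 + (0.055) z + (0.431) z^2 = 0, i.e. a z^2 + b z + c = 0 with a = 0.431, b = 0.055, c = 1.
Discriminant D = b^2 - 4ac = (0.055)^2 - 4*(0.431)*1 = 0.003025 - (1.724) = -1.720975.
D < 0, so the roots are the complex-conjugate pair z = (-b +/- i sqrt(-D)) / (2a) = -0.0638 +/- 1.5219i.
For a conjugate pair |z|^2 = z * conj(z) = (product of roots) = c/a = 1/(0.431) = 2.320186, so |z| = sqrt(2.320186) = 1.5232 for both roots.
Moduli of all roots: 1.5232, 1.5232.
All moduli strictly greater than 1? Yes.
Verdict: Stationary.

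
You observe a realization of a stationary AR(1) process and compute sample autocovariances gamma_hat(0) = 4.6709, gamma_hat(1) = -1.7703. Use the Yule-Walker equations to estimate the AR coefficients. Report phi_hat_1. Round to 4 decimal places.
\hat\phi_{1} = -0.3790

The Yule-Walker equations for an AR(p) process read, in matrix form,
  Gamma_p phi = r_p,   with   (Gamma_p)_{ij} = gamma(|i - j|),
                       (r_p)_i = gamma(i),   i,j = 1..p.
Substitute the sample gammas (Toeplitz matrix and right-hand side of size 1):
  Gamma_p = [[4.6709]]
  r_p     = [-1.7703]
With p = 1 this is the single equation gamma(0) phi_1 = gamma(1):
  phi_hat_1 = gamma(1) / gamma(0) = -1.7703 / 4.6709 = -0.3790.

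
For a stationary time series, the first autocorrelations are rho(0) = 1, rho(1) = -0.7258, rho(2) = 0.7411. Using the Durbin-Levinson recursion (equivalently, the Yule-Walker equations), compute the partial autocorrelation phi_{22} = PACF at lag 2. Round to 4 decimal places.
\phi_{22} = 0.4529

The PACF at lag k is phi_{kk}, the last component of the solution
to the Yule-Walker system G_k phi = r_k where
  (G_k)_{ij} = rho(|i - j|), (r_k)_i = rho(i), i,j = 1..k.
Equivalently, Durbin-Levinson gives phi_{kk} iteratively:
  phi_{11} = rho(1)
  phi_{kk} = [rho(k) - sum_{j=1..k-1} phi_{k-1,j} rho(k-j)]
            / [1 - sum_{j=1..k-1} phi_{k-1,j} rho(j)],
  phi_{k,j} = phi_{k-1,j} - phi_{kk} phi_{k-1,k-j},  j = 1..k-1.
Step k = 1:
  phi_11 = rho(1) = -0.7258.
Step k = 2:
  phi_22 = [rho(2) - phi_11 rho(1)] / [1 - phi_11 rho(1)] = [0.7411 - (-0.7258)(-0.7258)] / [1 - (-0.7258)(-0.7258)]
         = 0.21431436 / 0.47321436 = 0.4529.
Therefore phi_{22} = 0.4529.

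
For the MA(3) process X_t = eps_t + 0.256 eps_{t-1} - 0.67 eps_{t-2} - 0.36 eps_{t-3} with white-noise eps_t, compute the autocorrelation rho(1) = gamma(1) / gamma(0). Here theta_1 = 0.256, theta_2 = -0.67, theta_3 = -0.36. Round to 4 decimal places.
\rho(1) = 0.1981

For an MA(q) process with theta_0 = 1, the autocovariance is
  gamma(k) = sigma^2 * sum_{i=0..q-k} theta_i * theta_{i+k},
and rho(k) = gamma(k) / gamma(0). Sigma^2 cancels.
  numerator   = (1)*(0.256) + (0.256)*(-0.67) + (-0.67)*(-0.36) = 0.32568.
  denominator = (1)^2 + (0.256)^2 + (-0.67)^2 + (-0.36)^2 = 1.644036.
  rho(1) = 0.32568 / 1.644036 = 0.1981.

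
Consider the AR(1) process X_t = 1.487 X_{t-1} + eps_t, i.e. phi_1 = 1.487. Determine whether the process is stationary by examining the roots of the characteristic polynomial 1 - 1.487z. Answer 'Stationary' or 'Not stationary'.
\text{Not stationary}

The AR(p) characteristic polynomial is P(z) = 1 - 1.487z.
Stationarity requires all roots to lie outside the unit circle, i.e. |z| > 1 for every root.
This is linear in z: 1 + (-1.487) z = 0  =>  z = -1/(-1.487) = 0.672495,  |z| = 0.672495.
Moduli of all roots: 0.6725.
All moduli strictly greater than 1? No.
Verdict: Not stationary.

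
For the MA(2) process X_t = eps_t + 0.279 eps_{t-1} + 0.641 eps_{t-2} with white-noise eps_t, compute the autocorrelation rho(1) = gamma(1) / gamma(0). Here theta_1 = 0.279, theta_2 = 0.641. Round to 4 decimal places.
\rho(1) = 0.3075

For an MA(q) process with theta_0 = 1, the autocovariance is
  gamma(k) = sigma^2 * sum_{i=0..q-k} theta_i * theta_{i+k},
and rho(k) = gamma(k) / gamma(0). Sigma^2 cancels.
  numerator   = (1)*(0.279) + (0.279)*(0.641) = 0.457839.
  denominator = (1)^2 + (0.279)^2 + (0.641)^2 = 1.488722.
  rho(1) = 0.457839 / 1.488722 = 0.3075.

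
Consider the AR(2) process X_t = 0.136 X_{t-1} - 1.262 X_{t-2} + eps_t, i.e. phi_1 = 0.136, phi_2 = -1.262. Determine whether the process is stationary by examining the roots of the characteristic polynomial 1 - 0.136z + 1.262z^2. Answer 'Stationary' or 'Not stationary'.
\text{Not stationary}

The AR(p) characteristic polynomial is P(z) = 1 - 0.136z + 1.262z^2.
Stationarity requires all roots to lie outside the unit circle, i.e. |z| > 1 for every root.
Set 1 + (-0.136) z + (1.262) z^2 = 0, i.e. a z^2 + b z + c = 0 with a = 1.262, b = -0.136, c = 1.
Discriminant D = b^2 - 4ac = (-0.136)^2 - 4*(1.262)*1 = 0.018496 - (5.048) = -5.029504.
D < 0, so the roots are the complex-conjugate pair z = (-b +/- i sqrt(-D)) / (2a) = 0.0539 +/- 0.8885i.
For a conjugate pair |z|^2 = z * conj(z) = (product of roots) = c/a = 1/(1.262) = 0.792393, so |z| = sqrt(0.792393) = 0.8902 for both roots.
Moduli of all roots: 0.8902, 0.8902.
All moduli strictly greater than 1? No.
Verdict: Not stationary.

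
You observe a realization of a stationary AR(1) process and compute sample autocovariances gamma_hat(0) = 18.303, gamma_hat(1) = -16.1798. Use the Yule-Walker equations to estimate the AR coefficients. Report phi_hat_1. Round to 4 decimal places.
\hat\phi_{1} = -0.8840

The Yule-Walker equations for an AR(p) process read, in matrix form,
  Gamma_p phi = r_p,   with   (Gamma_p)_{ij} = gamma(|i - j|),
                       (r_p)_i = gamma(i),   i,j = 1..p.
Substitute the sample gammas (Toeplitz matrix and right-hand side of size 1):
  Gamma_p = [[18.303]]
  r_p     = [-16.1798]
With p = 1 this is the single equation gamma(0) phi_1 = gamma(1):
  phi_hat_1 = gamma(1) / gamma(0) = -16.1798 / 18.303 = -0.8840.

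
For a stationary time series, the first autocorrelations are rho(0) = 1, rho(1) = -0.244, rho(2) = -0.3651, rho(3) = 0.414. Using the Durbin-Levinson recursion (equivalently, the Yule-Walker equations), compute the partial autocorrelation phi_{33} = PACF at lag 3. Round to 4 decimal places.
\phi_{33} = 0.2331

The PACF at lag k is phi_{kk}, the last component of the solution
to the Yule-Walker system G_k phi = r_k where
  (G_k)_{ij} = rho(|i - j|), (r_k)_i = rho(i), i,j = 1..k.
Equivalently, Durbin-Levinson gives phi_{kk} iteratively:
  phi_{11} = rho(1)
  phi_{kk} = [rho(k) - sum_{j=1..k-1} phi_{k-1,j} rho(k-j)]
            / [1 - sum_{j=1..k-1} phi_{k-1,j} rho(j)],
  phi_{k,j} = phi_{k-1,j} - phi_{kk} phi_{k-1,k-j},  j = 1..k-1.
Step k = 1:
  phi_11 = rho(1) = -0.244.
Step k = 2:
  phi_22 = [rho(2) - phi_11 rho(1)] / [1 - phi_11 rho(1)] = [-0.3651 - (-0.244)(-0.244)] / [1 - (-0.244)(-0.244)]
         = -0.424636 / 0.940464 = -0.451518.
  Update: phi_21 = phi_11 - phi_22 phi_11 = -0.244 - (-0.451518)(-0.244) = -0.35417.
Step k = 3:
  phi_33 = [rho(3) - phi_21 rho(2) - phi_22 rho(1)] / [1 - phi_21 rho(1) - phi_22 rho(2)]
    numerator   = 0.414 - (-0.35417)(-0.3651) - (-0.451518)(-0.244) = 0.17452215
    denominator = 1 - (-0.35417)(-0.244) - (-0.451518)(-0.3651) = 0.74873339
  phi_33 = 0.17452215 / 0.74873339 = 0.2331.
Therefore phi_{33} = 0.2331.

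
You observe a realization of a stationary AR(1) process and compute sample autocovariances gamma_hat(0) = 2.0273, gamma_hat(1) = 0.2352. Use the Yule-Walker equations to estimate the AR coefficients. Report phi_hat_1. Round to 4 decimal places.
\hat\phi_{1} = 0.1160

The Yule-Walker equations for an AR(p) process read, in matrix form,
  Gamma_p phi = r_p,   with   (Gamma_p)_{ij} = gamma(|i - j|),
                       (r_p)_i = gamma(i),   i,j = 1..p.
Substitute the sample gammas (Toeplitz matrix and right-hand side of size 1):
  Gamma_p = [[2.0273]]
  r_p     = [0.2352]
With p = 1 this is the single equation gamma(0) phi_1 = gamma(1):
  phi_hat_1 = gamma(1) / gamma(0) = 0.2352 / 2.0273 = 0.1160.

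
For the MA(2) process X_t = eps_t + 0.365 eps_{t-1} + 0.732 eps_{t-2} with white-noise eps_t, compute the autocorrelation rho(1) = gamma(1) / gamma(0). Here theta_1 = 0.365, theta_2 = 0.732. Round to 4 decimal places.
\rho(1) = 0.3788

For an MA(q) process with theta_0 = 1, the autocovariance is
  gamma(k) = sigma^2 * sum_{i=0..q-k} theta_i * theta_{i+k},
and rho(k) = gamma(k) / gamma(0). Sigma^2 cancels.
  numerator   = (1)*(0.365) + (0.365)*(0.732) = 0.63218.
  denominator = (1)^2 + (0.365)^2 + (0.732)^2 = 1.669049.
  rho(1) = 0.63218 / 1.669049 = 0.3788.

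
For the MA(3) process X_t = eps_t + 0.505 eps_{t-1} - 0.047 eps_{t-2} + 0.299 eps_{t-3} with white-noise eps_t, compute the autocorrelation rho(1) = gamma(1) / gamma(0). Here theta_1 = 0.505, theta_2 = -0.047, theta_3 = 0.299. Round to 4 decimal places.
\rho(1) = 0.3469

For an MA(q) process with theta_0 = 1, the autocovariance is
  gamma(k) = sigma^2 * sum_{i=0..q-k} theta_i * theta_{i+k},
and rho(k) = gamma(k) / gamma(0). Sigma^2 cancels.
  numerator   = (1)*(0.505) + (0.505)*(-0.047) + (-0.047)*(0.299) = 0.467212.
  denominator = (1)^2 + (0.505)^2 + (-0.047)^2 + (0.299)^2 = 1.346635.
  rho(1) = 0.467212 / 1.346635 = 0.3469.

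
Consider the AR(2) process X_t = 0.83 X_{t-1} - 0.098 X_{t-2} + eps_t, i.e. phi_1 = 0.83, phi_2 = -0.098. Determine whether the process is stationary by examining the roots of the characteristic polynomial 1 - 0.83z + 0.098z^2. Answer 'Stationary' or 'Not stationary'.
\text{Stationary}

The AR(p) characteristic polynomial is P(z) = 1 - 0.83z + 0.098z^2.
Stationarity requires all roots to lie outside the unit circle, i.e. |z| > 1 for every root.
Set 1 + (-0.83) z + (0.098) z^2 = 0, i.e. a z^2 + b z + c = 0 with a = 0.098, b = -0.83, c = 1.
Discriminant D = b^2 - 4ac = (-0.83)^2 - 4*(0.098)*1 = 0.6889 - (0.392) = 0.2969.
D >= 0, so the roots are real: z = (-b +/- sqrt(D)) / (2a) = (0.83 +/- 0.544885) / (0.196).
  z_1 = (0.83 + 0.544885) / (0.196) = 7.0147,   |z_1| = 7.0147.
  z_2 = (0.83 - 0.544885) / (0.196) = 1.4547,   |z_2| = 1.4547.
Moduli of all roots: 7.0147, 1.4547.
All moduli strictly greater than 1? Yes.
Verdict: Stationary.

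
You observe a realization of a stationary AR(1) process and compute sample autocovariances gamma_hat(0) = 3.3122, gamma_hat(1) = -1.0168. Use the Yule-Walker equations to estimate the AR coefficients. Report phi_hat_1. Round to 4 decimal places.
\hat\phi_{1} = -0.3070

The Yule-Walker equations for an AR(p) process read, in matrix form,
  Gamma_p phi = r_p,   with   (Gamma_p)_{ij} = gamma(|i - j|),
                       (r_p)_i = gamma(i),   i,j = 1..p.
Substitute the sample gammas (Toeplitz matrix and right-hand side of size 1):
  Gamma_p = [[3.3122]]
  r_p     = [-1.0168]
With p = 1 this is the single equation gamma(0) phi_1 = gamma(1):
  phi_hat_1 = gamma(1) / gamma(0) = -1.0168 / 3.3122 = -0.3070.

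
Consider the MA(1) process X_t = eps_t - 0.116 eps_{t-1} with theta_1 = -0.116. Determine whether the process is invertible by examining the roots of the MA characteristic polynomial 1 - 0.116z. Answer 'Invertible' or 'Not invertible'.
\text{Invertible}

The MA(q) characteristic polynomial is P(z) = 1 - 0.116z.
Invertibility requires all roots to lie outside the unit circle, i.e. |z| > 1 for every root.
This is linear in z: 1 + (-0.116) z = 0  =>  z = -1/(-0.116) = 8.62069,  |z| = 8.62069.
Moduli of all roots: 8.6207.
All moduli strictly greater than 1? Yes.
Verdict: Invertible.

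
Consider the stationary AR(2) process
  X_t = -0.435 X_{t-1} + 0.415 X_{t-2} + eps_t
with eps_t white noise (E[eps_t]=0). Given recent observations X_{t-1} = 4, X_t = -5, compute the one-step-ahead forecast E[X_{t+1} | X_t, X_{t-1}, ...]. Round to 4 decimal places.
E[X_{t+1} \mid \mathcal F_t] = 3.8350

For an AR(p) model X_t = c + sum_i phi_i X_{t-i} + eps_t, the
one-step-ahead conditional mean is
  E[X_{t+1} | X_t, ...] = c + sum_i phi_i X_{t+1-i}.
Substitute known values:
  E[X_{t+1} | ...] = (-0.435) * (-5) + (0.415) * (4)
                   = 3.8350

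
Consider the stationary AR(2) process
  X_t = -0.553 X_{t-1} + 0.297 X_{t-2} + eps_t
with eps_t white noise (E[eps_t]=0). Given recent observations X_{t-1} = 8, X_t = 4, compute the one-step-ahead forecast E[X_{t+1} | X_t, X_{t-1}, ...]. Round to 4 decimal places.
E[X_{t+1} \mid \mathcal F_t] = 0.1640

For an AR(p) model X_t = c + sum_i phi_i X_{t-i} + eps_t, the
one-step-ahead conditional mean is
  E[X_{t+1} | X_t, ...] = c + sum_i phi_i X_{t+1-i}.
Substitute known values:
  E[X_{t+1} | ...] = (-0.553) * (4) + (0.297) * (8)
                   = 0.1640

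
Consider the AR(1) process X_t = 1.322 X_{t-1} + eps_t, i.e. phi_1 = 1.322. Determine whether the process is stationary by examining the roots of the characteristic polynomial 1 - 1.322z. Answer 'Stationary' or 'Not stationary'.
\text{Not stationary}

The AR(p) characteristic polynomial is P(z) = 1 - 1.322z.
Stationarity requires all roots to lie outside the unit circle, i.e. |z| > 1 for every root.
This is linear in z: 1 + (-1.322) z = 0  =>  z = -1/(-1.322) = 0.75643,  |z| = 0.75643.
Moduli of all roots: 0.7564.
All moduli strictly greater than 1? No.
Verdict: Not stationary.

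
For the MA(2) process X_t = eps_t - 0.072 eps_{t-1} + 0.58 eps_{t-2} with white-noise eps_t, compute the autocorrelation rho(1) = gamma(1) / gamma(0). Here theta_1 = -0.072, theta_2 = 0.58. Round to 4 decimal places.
\rho(1) = -0.0848

For an MA(q) process with theta_0 = 1, the autocovariance is
  gamma(k) = sigma^2 * sum_{i=0..q-k} theta_i * theta_{i+k},
and rho(k) = gamma(k) / gamma(0). Sigma^2 cancels.
  numerator   = (1)*(-0.072) + (-0.072)*(0.58) = -0.11376.
  denominator = (1)^2 + (-0.072)^2 + (0.58)^2 = 1.341584.
  rho(1) = -0.11376 / 1.341584 = -0.0848.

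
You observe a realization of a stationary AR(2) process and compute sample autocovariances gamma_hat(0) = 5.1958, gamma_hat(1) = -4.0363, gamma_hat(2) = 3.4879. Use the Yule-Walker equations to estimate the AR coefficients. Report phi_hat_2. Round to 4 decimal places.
\hat\phi_{2} = 0.1710

The Yule-Walker equations for an AR(p) process read, in matrix form,
  Gamma_p phi = r_p,   with   (Gamma_p)_{ij} = gamma(|i - j|),
                       (r_p)_i = gamma(i),   i,j = 1..p.
Substitute the sample gammas (Toeplitz matrix and right-hand side of size 2):
  Gamma_p = [[5.1958, -4.0363], [-4.0363, 5.1958]]
  r_p     = [-4.0363, 3.4879]
Written out:
  5.1958 phi_1 - 4.0363 phi_2 = -4.0363
  -4.0363 phi_1 + 5.1958 phi_2 = 3.4879
Solve by Cramer's rule:
  det = gamma(0)^2 - gamma(1)^2 = (5.1958)^2 - (-4.0363)^2 = 26.99633764 - 16.29171769 = 10.70461995
  phi_hat_1 = [gamma(1) gamma(0) - gamma(1) gamma(2)] / det = [(-4.0363)(5.1958) - (-4.0363)(3.4879)] / 10.70461995 = -6.89359677 / 10.70461995 = -0.644
  phi_hat_2 = [gamma(0) gamma(2) - gamma(1)^2] / det = [(5.1958)(3.4879) - (-4.0363)^2] / 10.70461995 = 1.83071313 / 10.70461995 = 0.171
So phi_hat = [-0.6440, 0.1710].
Therefore phi_hat_2 = 0.1710.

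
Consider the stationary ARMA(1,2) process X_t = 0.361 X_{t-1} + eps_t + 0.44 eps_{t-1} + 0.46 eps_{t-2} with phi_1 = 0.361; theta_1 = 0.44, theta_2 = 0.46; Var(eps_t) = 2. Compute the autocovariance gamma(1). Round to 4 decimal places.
\gamma(1) = 3.2681

Multiply the model equation by X_{t-k} and take expectations. With theta_0 = psi_0 = 1 and psi_j the MA(infinity) weights, this gives
  gamma(k) - sum_i phi_i gamma(k-i) = c_k,
  c_k = sigma^2 * sum_{j=k..q} theta_j psi_{j-k}   (c_k = 0 for k > q),
using gamma(-m) = gamma(m).
psi-weights needed (psi_j = theta_j + sum_i phi_i psi_{j-i}):
  psi_1 = theta_1 + phi_1 = 0.44 + (0.361) = 0.801
  psi_2 = theta_2 + phi_1 psi_1 = 0.46 + (0.361)(0.801) = 0.749161
Right-hand sides:
  c_0 = sigma^2 (1 + theta_1 psi_1 + theta_2 psi_2) = 2 * (1 + (0.44)(0.801) + (0.46)(0.749161)) = 2 * 1.697054 = 3.394108
  c_1 = sigma^2 (theta_1 + theta_2 psi_1) = 2 * (0.44 + (0.46)(0.801)) = 1.61692
  c_2 = sigma^2 theta_2 = 2 * (0.46) = 0.92
Equations for k = 0 and k = 1 (AR order 1):
  gamma(0) = phi_1 gamma(1) + c_0
  gamma(1) = phi_1 gamma(0) + c_1
Substituting the second into the first: gamma(0) (1 - phi_1^2) = c_0 + phi_1 c_1, so
  gamma(0) = (c_0 + phi_1 c_1) / (1 - phi_1^2) = (3.394108 + (0.361)(1.61692)) / (1 - (0.361)^2) = 3.977816 / 0.869679 = 4.57389.
  gamma(1) = phi_1 gamma(0) + c_1 = (0.361)(4.57389) + (1.61692) = 3.268094.
Therefore gamma(1) = 3.2681 (to 4 decimal places).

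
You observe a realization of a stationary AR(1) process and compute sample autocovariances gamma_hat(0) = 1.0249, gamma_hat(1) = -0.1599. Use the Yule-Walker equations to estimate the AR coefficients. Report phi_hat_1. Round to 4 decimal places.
\hat\phi_{1} = -0.1560

The Yule-Walker equations for an AR(p) process read, in matrix form,
  Gamma_p phi = r_p,   with   (Gamma_p)_{ij} = gamma(|i - j|),
                       (r_p)_i = gamma(i),   i,j = 1..p.
Substitute the sample gammas (Toeplitz matrix and right-hand side of size 1):
  Gamma_p = [[1.0249]]
  r_p     = [-0.1599]
With p = 1 this is the single equation gamma(0) phi_1 = gamma(1):
  phi_hat_1 = gamma(1) / gamma(0) = -0.1599 / 1.0249 = -0.1560.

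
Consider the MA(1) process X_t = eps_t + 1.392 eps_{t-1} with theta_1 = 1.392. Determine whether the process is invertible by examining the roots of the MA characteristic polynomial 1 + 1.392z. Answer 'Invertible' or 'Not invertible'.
\text{Not invertible}

The MA(q) characteristic polynomial is P(z) = 1 + 1.392z.
Invertibility requires all roots to lie outside the unit circle, i.e. |z| > 1 for every root.
This is linear in z: 1 + (1.392) z = 0  =>  z = -1/(1.392) = -0.718391,  |z| = 0.718391.
Moduli of all roots: 0.7184.
All moduli strictly greater than 1? No.
Verdict: Not invertible.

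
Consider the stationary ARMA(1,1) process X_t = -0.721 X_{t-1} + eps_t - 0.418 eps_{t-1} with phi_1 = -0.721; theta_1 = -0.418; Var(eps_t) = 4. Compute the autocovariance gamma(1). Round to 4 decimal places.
\gamma(1) = -12.3482

Multiply the model equation by X_{t-k} and take expectations. With theta_0 = psi_0 = 1 and psi_j the MA(infinity) weights, this gives
  gamma(k) - sum_i phi_i gamma(k-i) = c_k,
  c_k = sigma^2 * sum_{j=k..q} theta_j psi_{j-k}   (c_k = 0 for k > q),
using gamma(-m) = gamma(m).
psi-weights needed (psi_j = theta_j + sum_i phi_i psi_{j-i}):
  psi_1 = theta_1 + phi_1 = -0.418 + (-0.721) = -1.139
Right-hand sides:
  c_0 = sigma^2 (1 + theta_1 psi_1) = 4 * (1 + (-0.418)(-1.139)) = 4 * 1.476102 = 5.904408
  c_1 = sigma^2 theta_1 = 4 * (-0.418) = -1.672
  c_2 = 0
Equations for k = 0 and k = 1 (AR order 1):
  gamma(0) = phi_1 gamma(1) + c_0
  gamma(1) = phi_1 gamma(0) + c_1
Substituting the second into the first: gamma(0) (1 - phi_1^2) = c_0 + phi_1 c_1, so
  gamma(0) = (c_0 + phi_1 c_1) / (1 - phi_1^2) = (5.904408 + (-0.721)(-1.672)) / (1 - (-0.721)^2) = 7.10992 / 0.480159 = 14.807428.
  gamma(1) = phi_1 gamma(0) + c_1 = (-0.721)(14.807428) + (-1.672) = -12.348156.
Therefore gamma(1) = -12.3482 (to 4 decimal places).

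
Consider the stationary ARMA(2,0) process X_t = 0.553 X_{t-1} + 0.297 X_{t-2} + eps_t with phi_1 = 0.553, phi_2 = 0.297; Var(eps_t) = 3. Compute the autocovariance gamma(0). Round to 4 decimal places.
\gamma(0) = 8.6309

Multiply the model equation by X_{t-k} and take expectations. With theta_0 = psi_0 = 1 and psi_j the MA(infinity) weights, this gives
  gamma(k) - sum_i phi_i gamma(k-i) = c_k,
  c_k = sigma^2 * sum_{j=k..q} theta_j psi_{j-k}   (c_k = 0 for k > q),
using gamma(-m) = gamma(m).
Pure AR (q = 0): c_0 = sigma^2 = 3, c_k = 0 for k >= 1.
Equations for k = 0, 1, 2 (AR order 2, c_2 = 0):
  (E0) gamma(0) = phi_1 gamma(1) + phi_2 gamma(2) + c_0
  (E1) gamma(1) = phi_1 gamma(0) + phi_2 gamma(1) + c_1
  (E2) gamma(2) = phi_1 gamma(1) + phi_2 gamma(0)
From (E1): gamma(1) = A gamma(0) + B with
  A = phi_1 / (1 - phi_2) = 0.553 / 0.703 = 0.786629,   B = c_1 / (1 - phi_2) = 0 / 0.703 = 0.
Insert (E2) into (E0): gamma(0) (1 - phi_2^2) = phi_1 (1 + phi_2) gamma(1) + c_0.
  phi_1 (1 + phi_2) = (0.553)(1.297) = 0.717241,   1 - phi_2^2 = 0.911791.
Replace gamma(1) by A gamma(0) + B and collect gamma(0):
  gamma(0) [0.911791 - (0.717241)(0.786629)] = c_0 = 3
  gamma(0) * 0.347589 = 3
  gamma(0) = 3 / 0.347589 = 8.630892.
Therefore gamma(0) = 8.6309 (to 4 decimal places).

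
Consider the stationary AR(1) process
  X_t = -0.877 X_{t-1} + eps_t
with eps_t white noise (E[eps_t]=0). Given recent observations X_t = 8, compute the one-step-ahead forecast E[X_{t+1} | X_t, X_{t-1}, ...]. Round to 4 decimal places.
E[X_{t+1} \mid \mathcal F_t] = -7.0160

For an AR(p) model X_t = c + sum_i phi_i X_{t-i} + eps_t, the
one-step-ahead conditional mean is
  E[X_{t+1} | X_t, ...] = c + sum_i phi_i X_{t+1-i}.
Substitute known values:
  E[X_{t+1} | ...] = (-0.877) * (8)
                   = -7.0160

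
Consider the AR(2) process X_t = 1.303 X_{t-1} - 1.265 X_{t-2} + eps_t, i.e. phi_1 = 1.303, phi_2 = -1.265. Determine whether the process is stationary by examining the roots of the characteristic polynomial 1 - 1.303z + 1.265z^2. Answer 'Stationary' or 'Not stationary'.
\text{Not stationary}

The AR(p) characteristic polynomial is P(z) = 1 - 1.303z + 1.265z^2.
Stationarity requires all roots to lie outside the unit circle, i.e. |z| > 1 for every root.
Set 1 + (-1.303) z + (1.265) z^2 = 0, i.e. a z^2 + b z + c = 0 with a = 1.265, b = -1.303, c = 1.
Discriminant D = b^2 - 4ac = (-1.303)^2 - 4*(1.265)*1 = 1.697809 - (5.06) = -3.362191.
D < 0, so the roots are the complex-conjugate pair z = (-b +/- i sqrt(-D)) / (2a) = 0.515 +/- 0.7248i.
For a conjugate pair |z|^2 = z * conj(z) = (product of roots) = c/a = 1/(1.265) = 0.790514, so |z| = sqrt(0.790514) = 0.8891 for both roots.
Moduli of all roots: 0.8891, 0.8891.
All moduli strictly greater than 1? No.
Verdict: Not stationary.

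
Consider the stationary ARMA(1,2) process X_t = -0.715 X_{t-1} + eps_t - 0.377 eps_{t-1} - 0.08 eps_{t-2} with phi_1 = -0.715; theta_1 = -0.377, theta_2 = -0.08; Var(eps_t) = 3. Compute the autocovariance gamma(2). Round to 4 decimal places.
\gamma(2) = 5.2848

Multiply the model equation by X_{t-k} and take expectations. With theta_0 = psi_0 = 1 and psi_j the MA(infinity) weights, this gives
  gamma(k) - sum_i phi_i gamma(k-i) = c_k,
  c_k = sigma^2 * sum_{j=k..q} theta_j psi_{j-k}   (c_k = 0 for k > q),
using gamma(-m) = gamma(m).
psi-weights needed (psi_j = theta_j + sum_i phi_i psi_{j-i}):
  psi_1 = theta_1 + phi_1 = -0.377 + (-0.715) = -1.092
  psi_2 = theta_2 + phi_1 psi_1 = -0.08 + (-0.715)(-1.092) = 0.70078
Right-hand sides:
  c_0 = sigma^2 (1 + theta_1 psi_1 + theta_2 psi_2) = 3 * (1 + (-0.377)(-1.092) + (-0.08)(0.70078)) = 3 * 1.355622 = 4.066865
  c_1 = sigma^2 (theta_1 + theta_2 psi_1) = 3 * (-0.377 + (-0.08)(-1.092)) = -0.86892
  c_2 = sigma^2 theta_2 = 3 * (-0.08) = -0.24
Equations for k = 0 and k = 1 (AR order 1):
  gamma(0) = phi_1 gamma(1) + c_0
  gamma(1) = phi_1 gamma(0) + c_1
Substituting the second into the first: gamma(0) (1 - phi_1^2) = c_0 + phi_1 c_1, so
  gamma(0) = (c_0 + phi_1 c_1) / (1 - phi_1^2) = (4.066865 + (-0.715)(-0.86892)) / (1 - (-0.715)^2) = 4.688143 / 0.488775 = 9.591617.
  gamma(1) = phi_1 gamma(0) + c_1 = (-0.715)(9.591617) + (-0.86892) = -7.726926.
For k = 2: gamma(2) = phi_1 gamma(1) + c_2
  = (-0.715)(-7.726926) + (-0.24) = 5.284752.
Therefore gamma(2) = 5.2848 (to 4 decimal places).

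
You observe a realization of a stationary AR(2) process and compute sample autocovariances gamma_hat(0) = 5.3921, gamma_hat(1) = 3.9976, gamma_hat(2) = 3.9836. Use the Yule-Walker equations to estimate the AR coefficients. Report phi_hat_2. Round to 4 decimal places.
\hat\phi_{2} = 0.4200

The Yule-Walker equations for an AR(p) process read, in matrix form,
  Gamma_p phi = r_p,   with   (Gamma_p)_{ij} = gamma(|i - j|),
                       (r_p)_i = gamma(i),   i,j = 1..p.
Substitute the sample gammas (Toeplitz matrix and right-hand side of size 2):
  Gamma_p = [[5.3921, 3.9976], [3.9976, 5.3921]]
  r_p     = [3.9976, 3.9836]
Written out:
  5.3921 phi_1 + 3.9976 phi_2 = 3.9976
  3.9976 phi_1 + 5.3921 phi_2 = 3.9836
Solve by Cramer's rule:
  det = gamma(0)^2 - gamma(1)^2 = (5.3921)^2 - (3.9976)^2 = 29.07474241 - 15.98080576 = 13.09393665
  phi_hat_1 = [gamma(1) gamma(0) - gamma(1) gamma(2)] / det = [(3.9976)(5.3921) - (3.9976)(3.9836)] / 13.09393665 = 5.6306196 / 13.09393665 = 0.43
  phi_hat_2 = [gamma(0) gamma(2) - gamma(1)^2] / det = [(5.3921)(3.9836) - (3.9976)^2] / 13.09393665 = 5.4991638 / 13.09393665 = 0.42
So phi_hat = [0.4300, 0.4200].
Therefore phi_hat_2 = 0.4200.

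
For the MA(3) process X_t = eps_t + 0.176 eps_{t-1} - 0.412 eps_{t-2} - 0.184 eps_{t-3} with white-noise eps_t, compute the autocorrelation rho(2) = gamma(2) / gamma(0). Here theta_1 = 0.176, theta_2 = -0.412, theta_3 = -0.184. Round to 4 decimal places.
\rho(2) = -0.3599

For an MA(q) process with theta_0 = 1, the autocovariance is
  gamma(k) = sigma^2 * sum_{i=0..q-k} theta_i * theta_{i+k},
and rho(k) = gamma(k) / gamma(0). Sigma^2 cancels.
  numerator   = (1)*(-0.412) + (0.176)*(-0.184) = -0.444384.
  denominator = (1)^2 + (0.176)^2 + (-0.412)^2 + (-0.184)^2 = 1.234576.
  rho(2) = -0.444384 / 1.234576 = -0.3599.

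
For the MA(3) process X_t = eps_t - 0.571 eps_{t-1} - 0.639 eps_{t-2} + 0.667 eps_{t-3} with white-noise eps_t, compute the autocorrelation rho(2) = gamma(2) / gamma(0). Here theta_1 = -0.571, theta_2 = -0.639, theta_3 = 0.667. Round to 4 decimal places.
\rho(2) = -0.4680

For an MA(q) process with theta_0 = 1, the autocovariance is
  gamma(k) = sigma^2 * sum_{i=0..q-k} theta_i * theta_{i+k},
and rho(k) = gamma(k) / gamma(0). Sigma^2 cancels.
  numerator   = (1)*(-0.639) + (-0.571)*(0.667) = -1.019857.
  denominator = (1)^2 + (-0.571)^2 + (-0.639)^2 + (0.667)^2 = 2.179251.
  rho(2) = -1.019857 / 2.179251 = -0.4680.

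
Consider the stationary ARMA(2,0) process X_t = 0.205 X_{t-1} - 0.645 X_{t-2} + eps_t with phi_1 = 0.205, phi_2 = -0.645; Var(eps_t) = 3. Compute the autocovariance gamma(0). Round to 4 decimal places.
\gamma(0) = 5.2182

Multiply the model equation by X_{t-k} and take expectations. With theta_0 = psi_0 = 1 and psi_j the MA(infinity) weights, this gives
  gamma(k) - sum_i phi_i gamma(k-i) = c_k,
  c_k = sigma^2 * sum_{j=k..q} theta_j psi_{j-k}   (c_k = 0 for k > q),
using gamma(-m) = gamma(m).
Pure AR (q = 0): c_0 = sigma^2 = 3, c_k = 0 for k >= 1.
Equations for k = 0, 1, 2 (AR order 2, c_2 = 0):
  (E0) gamma(0) = phi_1 gamma(1) + phi_2 gamma(2) + c_0
  (E1) gamma(1) = phi_1 gamma(0) + phi_2 gamma(1) + c_1
  (E2) gamma(2) = phi_1 gamma(1) + phi_2 gamma(0)
From (E1): gamma(1) = A gamma(0) + B with
  A = phi_1 / (1 - phi_2) = 0.205 / 1.645 = 0.12462,   B = c_1 / (1 - phi_2) = 0 / 1.645 = 0.
Insert (E2) into (E0): gamma(0) (1 - phi_2^2) = phi_1 (1 + phi_2) gamma(1) + c_0.
  phi_1 (1 + phi_2) = (0.205)(0.355) = 0.072775,   1 - phi_2^2 = 0.583975.
Replace gamma(1) by A gamma(0) + B and collect gamma(0):
  gamma(0) [0.583975 - (0.072775)(0.12462)] = c_0 = 3
  gamma(0) * 0.574906 = 3
  gamma(0) = 3 / 0.574906 = 5.218246.
Therefore gamma(0) = 5.2182 (to 4 decimal places).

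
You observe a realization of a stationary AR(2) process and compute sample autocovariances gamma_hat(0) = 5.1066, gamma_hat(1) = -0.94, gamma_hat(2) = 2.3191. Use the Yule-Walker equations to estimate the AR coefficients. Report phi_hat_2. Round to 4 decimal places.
\hat\phi_{2} = 0.4350

The Yule-Walker equations for an AR(p) process read, in matrix form,
  Gamma_p phi = r_p,   with   (Gamma_p)_{ij} = gamma(|i - j|),
                       (r_p)_i = gamma(i),   i,j = 1..p.
Substitute the sample gammas (Toeplitz matrix and right-hand side of size 2):
  Gamma_p = [[5.1066, -0.94], [-0.94, 5.1066]]
  r_p     = [-0.94, 2.3191]
Written out:
  5.1066 phi_1 - 0.94 phi_2 = -0.94
  -0.94 phi_1 + 5.1066 phi_2 = 2.3191
Solve by Cramer's rule:
  det = gamma(0)^2 - gamma(1)^2 = (5.1066)^2 - (-0.94)^2 = 26.07736356 - 0.8836 = 25.19376356
  phi_hat_1 = [gamma(1) gamma(0) - gamma(1) gamma(2)] / det = [(-0.94)(5.1066) - (-0.94)(2.3191)] / 25.19376356 = -2.62025 / 25.19376356 = -0.104
  phi_hat_2 = [gamma(0) gamma(2) - gamma(1)^2] / det = [(5.1066)(2.3191) - (-0.94)^2] / 25.19376356 = 10.95911606 / 25.19376356 = 0.435
So phi_hat = [-0.1040, 0.4350].
Therefore phi_hat_2 = 0.4350.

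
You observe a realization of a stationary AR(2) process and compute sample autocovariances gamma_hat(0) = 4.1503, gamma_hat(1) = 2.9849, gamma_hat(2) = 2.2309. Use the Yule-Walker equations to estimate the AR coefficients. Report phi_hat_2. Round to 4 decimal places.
\hat\phi_{2} = 0.0420

The Yule-Walker equations for an AR(p) process read, in matrix form,
  Gamma_p phi = r_p,   with   (Gamma_p)_{ij} = gamma(|i - j|),
                       (r_p)_i = gamma(i),   i,j = 1..p.
Substitute the sample gammas (Toeplitz matrix and right-hand side of size 2):
  Gamma_p = [[4.1503, 2.9849], [2.9849, 4.1503]]
  r_p     = [2.9849, 2.2309]
Written out:
  4.1503 phi_1 + 2.9849 phi_2 = 2.9849
  2.9849 phi_1 + 4.1503 phi_2 = 2.2309
Solve by Cramer's rule:
  det = gamma(0)^2 - gamma(1)^2 = (4.1503)^2 - (2.9849)^2 = 17.22499009 - 8.90962801 = 8.31536208
  phi_hat_1 = [gamma(1) gamma(0) - gamma(1) gamma(2)] / det = [(2.9849)(4.1503) - (2.9849)(2.2309)] / 8.31536208 = 5.72921706 / 8.31536208 = 0.689
  phi_hat_2 = [gamma(0) gamma(2) - gamma(1)^2] / det = [(4.1503)(2.2309) - (2.9849)^2] / 8.31536208 = 0.34927626 / 8.31536208 = 0.042
So phi_hat = [0.6890, 0.0420].
Therefore phi_hat_2 = 0.0420.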